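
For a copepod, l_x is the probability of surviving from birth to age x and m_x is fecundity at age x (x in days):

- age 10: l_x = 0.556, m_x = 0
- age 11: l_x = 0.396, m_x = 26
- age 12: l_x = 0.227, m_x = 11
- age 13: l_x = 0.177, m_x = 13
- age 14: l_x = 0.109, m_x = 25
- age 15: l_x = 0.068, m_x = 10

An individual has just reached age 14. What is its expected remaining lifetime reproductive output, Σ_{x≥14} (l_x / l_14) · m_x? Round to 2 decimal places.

l_14 = 0.109. Conditional survival from age 14 to x is l_x / l_14.
  x=14: (0.109/0.109) × 25 = 25.0000
  x=15: (0.068/0.109) × 10 = 6.2385
Sum = 25.0000 + 6.2385 = 31.2385

31.24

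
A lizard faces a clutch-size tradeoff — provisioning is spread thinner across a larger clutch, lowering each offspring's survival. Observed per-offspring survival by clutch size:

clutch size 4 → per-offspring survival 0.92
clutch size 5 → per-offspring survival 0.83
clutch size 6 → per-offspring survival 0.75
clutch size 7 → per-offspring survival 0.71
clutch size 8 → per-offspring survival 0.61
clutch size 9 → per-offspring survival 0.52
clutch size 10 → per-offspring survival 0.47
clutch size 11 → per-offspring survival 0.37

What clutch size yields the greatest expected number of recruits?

Expected recruits = c × s(c):
  c=4: 4 × 0.92 = 3.680
  c=5: 5 × 0.83 = 4.150
  c=6: 6 × 0.75 = 4.500
  c=7: 7 × 0.71 = 4.970
  c=8: 8 × 0.61 = 4.880
  c=9: 9 × 0.52 = 4.680
  c=10: 10 × 0.47 = 4.700
  c=11: 11 × 0.37 = 4.070
Maximum at c = 7 (4.970 recruits).

7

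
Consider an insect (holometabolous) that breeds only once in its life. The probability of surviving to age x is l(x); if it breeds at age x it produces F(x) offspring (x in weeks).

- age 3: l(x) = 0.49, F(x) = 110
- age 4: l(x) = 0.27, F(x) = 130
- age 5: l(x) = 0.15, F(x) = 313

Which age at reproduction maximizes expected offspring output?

3

Expected offspring if breeding at age x = l(x) × F(x):
  age 3: 0.49 × 110 = 53.900
  age 4: 0.27 × 130 = 35.100
  age 5: 0.15 × 313 = 46.950
Maximum at age 3 (53.900).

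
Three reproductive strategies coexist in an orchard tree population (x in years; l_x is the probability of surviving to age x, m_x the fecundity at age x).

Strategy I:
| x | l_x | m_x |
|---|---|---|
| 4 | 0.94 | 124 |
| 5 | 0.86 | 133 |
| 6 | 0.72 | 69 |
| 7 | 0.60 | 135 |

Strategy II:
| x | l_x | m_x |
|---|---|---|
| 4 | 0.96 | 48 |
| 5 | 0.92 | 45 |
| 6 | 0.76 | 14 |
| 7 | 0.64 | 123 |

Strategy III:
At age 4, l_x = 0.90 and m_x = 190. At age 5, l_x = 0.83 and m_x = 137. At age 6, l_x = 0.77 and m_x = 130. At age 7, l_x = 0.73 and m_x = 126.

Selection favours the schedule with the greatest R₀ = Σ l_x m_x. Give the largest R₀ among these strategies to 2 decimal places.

Strategy I: R₀ = 0.94×124 + 0.86×133 + 0.72×69 + 0.60×135 = 361.6200
Strategy II: R₀ = 0.96×48 + 0.92×45 + 0.76×14 + 0.64×123 = 176.8400
Strategy III: R₀ = 0.90×190 + 0.83×137 + 0.77×130 + 0.73×126 = 476.7900
Highest R₀: strategy III with 476.7900.

476.79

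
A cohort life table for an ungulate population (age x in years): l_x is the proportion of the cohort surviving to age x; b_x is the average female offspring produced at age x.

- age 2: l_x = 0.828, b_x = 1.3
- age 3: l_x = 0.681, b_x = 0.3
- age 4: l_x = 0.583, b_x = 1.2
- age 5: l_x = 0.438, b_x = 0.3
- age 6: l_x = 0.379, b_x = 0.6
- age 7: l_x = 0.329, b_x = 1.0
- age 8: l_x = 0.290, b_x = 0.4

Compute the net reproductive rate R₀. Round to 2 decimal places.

2.78

R₀ = Σ l_x b_x:
  age 2: 0.828 × 1.3 = 1.0764
  age 3: 0.681 × 0.3 = 0.2043
  age 4: 0.583 × 1.2 = 0.6996
  age 5: 0.438 × 0.3 = 0.1314
  age 6: 0.379 × 0.6 = 0.2274
  age 7: 0.329 × 1.0 = 0.3290
  age 8: 0.290 × 0.4 = 0.1160
R₀ = 1.0764 + 0.2043 + 0.6996 + 0.1314 + 0.2274 + 0.3290 + 0.1160 = 2.7841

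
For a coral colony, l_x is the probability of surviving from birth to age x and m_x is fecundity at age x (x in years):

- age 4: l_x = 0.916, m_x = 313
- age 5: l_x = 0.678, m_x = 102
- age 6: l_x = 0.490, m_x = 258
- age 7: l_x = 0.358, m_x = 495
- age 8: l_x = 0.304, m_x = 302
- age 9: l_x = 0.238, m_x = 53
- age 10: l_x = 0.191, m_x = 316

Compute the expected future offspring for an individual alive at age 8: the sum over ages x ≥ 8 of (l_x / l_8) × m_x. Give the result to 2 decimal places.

542.03

l_8 = 0.304. Conditional survival from age 8 to x is l_x / l_8.
  x=8: (0.304/0.304) × 302 = 302.0000
  x=9: (0.238/0.304) × 53 = 41.4934
  x=10: (0.191/0.304) × 316 = 198.5395
Sum = 302.0000 + 41.4934 + 198.5395 = 542.0329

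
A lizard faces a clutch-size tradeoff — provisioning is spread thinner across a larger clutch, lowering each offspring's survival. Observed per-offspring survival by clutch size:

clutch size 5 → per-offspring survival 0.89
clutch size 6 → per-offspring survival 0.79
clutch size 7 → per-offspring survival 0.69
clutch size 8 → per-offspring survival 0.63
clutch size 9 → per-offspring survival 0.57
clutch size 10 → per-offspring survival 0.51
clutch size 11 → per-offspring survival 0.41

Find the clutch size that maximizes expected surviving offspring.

Expected surviving offspring = c × s(c):
  c=5: 5 × 0.89 = 4.450
  c=6: 6 × 0.79 = 4.740
  c=7: 7 × 0.69 = 4.830
  c=8: 8 × 0.63 = 5.040
  c=9: 9 × 0.57 = 5.130
  c=10: 10 × 0.51 = 5.100
  c=11: 11 × 0.41 = 4.510
Maximum at c = 9 (5.130 surviving offspring).

9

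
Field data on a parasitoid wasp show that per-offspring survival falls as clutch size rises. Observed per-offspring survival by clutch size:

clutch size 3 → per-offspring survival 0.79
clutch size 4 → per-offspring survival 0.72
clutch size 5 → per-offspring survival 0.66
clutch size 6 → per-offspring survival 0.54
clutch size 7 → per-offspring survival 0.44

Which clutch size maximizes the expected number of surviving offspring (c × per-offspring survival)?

5

Expected surviving offspring = c × s(c):
  c=3: 3 × 0.79 = 2.370
  c=4: 4 × 0.72 = 2.880
  c=5: 5 × 0.66 = 3.300
  c=6: 6 × 0.54 = 3.240
  c=7: 7 × 0.44 = 3.080
Maximum at c = 5 (3.300 surviving offspring).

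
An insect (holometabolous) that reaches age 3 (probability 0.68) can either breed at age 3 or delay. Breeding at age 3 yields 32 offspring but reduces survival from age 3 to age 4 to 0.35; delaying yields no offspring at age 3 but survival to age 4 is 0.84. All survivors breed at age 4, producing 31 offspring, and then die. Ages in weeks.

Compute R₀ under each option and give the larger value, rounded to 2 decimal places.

breed at age 3: R₀ = 0.68 × (32 + 0.35 × 31) = 0.68 × 42.8500 = 29.1380
delay to age 4: R₀ = 0.68 × (0.84 × 31) = 0.68 × 26.0400 = 17.7072
Higher: breed at age 3 (29.1380).

29.14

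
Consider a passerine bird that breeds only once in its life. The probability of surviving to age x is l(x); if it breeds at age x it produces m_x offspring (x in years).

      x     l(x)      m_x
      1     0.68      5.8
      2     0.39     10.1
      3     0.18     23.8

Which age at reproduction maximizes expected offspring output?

Expected offspring if breeding at age x = l(x) × m_x:
  age 1: 0.68 × 5.8 = 3.944
  age 2: 0.39 × 10.1 = 3.939
  age 3: 0.18 × 23.8 = 4.284
Maximum at age 3 (4.284).

3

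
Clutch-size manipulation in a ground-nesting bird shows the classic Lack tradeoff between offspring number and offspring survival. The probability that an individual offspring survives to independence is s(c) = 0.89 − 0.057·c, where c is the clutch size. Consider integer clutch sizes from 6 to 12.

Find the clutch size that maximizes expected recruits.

8

Expected recruits = c × s(c):
  c=6: 6 × 0.548 = 3.288
  c=7: 7 × 0.491 = 3.437
  c=8: 8 × 0.434 = 3.472
  c=9: 9 × 0.377 = 3.393
  c=10: 10 × 0.320 = 3.200
  c=11: 11 × 0.263 = 2.893
  c=12: 12 × 0.206 = 2.472
Maximum at c = 8 (3.472 recruits).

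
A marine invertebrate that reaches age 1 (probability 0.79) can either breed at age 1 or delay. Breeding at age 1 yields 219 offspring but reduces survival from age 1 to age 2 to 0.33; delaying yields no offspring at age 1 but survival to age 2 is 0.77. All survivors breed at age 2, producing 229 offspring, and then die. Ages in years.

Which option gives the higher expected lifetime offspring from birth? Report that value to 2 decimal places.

232.71

breed at age 1: R₀ = 0.79 × (219 + 0.33 × 229) = 0.79 × 294.5700 = 232.7103
delay to age 2: R₀ = 0.79 × (0.77 × 229) = 0.79 × 176.3300 = 139.3007
Higher: breed at age 1 (232.7103).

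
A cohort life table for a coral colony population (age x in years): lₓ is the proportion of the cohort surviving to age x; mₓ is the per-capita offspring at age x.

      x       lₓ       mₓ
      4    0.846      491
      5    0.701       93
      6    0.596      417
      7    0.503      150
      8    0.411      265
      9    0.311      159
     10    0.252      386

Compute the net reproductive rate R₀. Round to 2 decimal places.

1060.20

R₀ = Σ lₓ mₓ:
  age 4: 0.846 × 491 = 415.3860
  age 5: 0.701 × 93 = 65.1930
  age 6: 0.596 × 417 = 248.5320
  age 7: 0.503 × 150 = 75.4500
  age 8: 0.411 × 265 = 108.9150
  age 9: 0.311 × 159 = 49.4490
  age 10: 0.252 × 386 = 97.2720
R₀ = 415.3860 + 65.1930 + 248.5320 + 75.4500 + 108.9150 + 49.4490 + 97.2720 = 1060.1970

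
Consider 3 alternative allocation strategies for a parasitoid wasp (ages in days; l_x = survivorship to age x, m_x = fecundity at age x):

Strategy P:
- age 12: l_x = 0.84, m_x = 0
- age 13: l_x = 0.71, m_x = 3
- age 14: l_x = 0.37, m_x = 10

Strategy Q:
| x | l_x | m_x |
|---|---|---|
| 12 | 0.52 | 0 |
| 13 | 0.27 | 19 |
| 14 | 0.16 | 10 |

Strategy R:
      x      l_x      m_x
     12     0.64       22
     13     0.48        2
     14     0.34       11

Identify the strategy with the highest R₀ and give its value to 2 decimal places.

Strategy P: R₀ = 0.84×0 + 0.71×3 + 0.37×10 = 5.8300
Strategy Q: R₀ = 0.52×0 + 0.27×19 + 0.16×10 = 6.7300
Strategy R: R₀ = 0.64×22 + 0.48×2 + 0.34×11 = 18.7800
Highest R₀: strategy R with 18.7800.

18.78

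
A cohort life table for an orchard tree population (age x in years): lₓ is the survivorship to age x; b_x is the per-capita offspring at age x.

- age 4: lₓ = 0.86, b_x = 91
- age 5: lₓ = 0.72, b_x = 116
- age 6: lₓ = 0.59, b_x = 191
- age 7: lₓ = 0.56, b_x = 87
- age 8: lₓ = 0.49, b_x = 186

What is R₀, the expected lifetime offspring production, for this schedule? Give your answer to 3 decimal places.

414.330

R₀ = Σ lₓ b_x:
  age 4: 0.86 × 91 = 78.2600
  age 5: 0.72 × 116 = 83.5200
  age 6: 0.59 × 191 = 112.6900
  age 7: 0.56 × 87 = 48.7200
  age 8: 0.49 × 186 = 91.1400
R₀ = 78.2600 + 83.5200 + 112.6900 + 48.7200 + 91.1400 = 414.3300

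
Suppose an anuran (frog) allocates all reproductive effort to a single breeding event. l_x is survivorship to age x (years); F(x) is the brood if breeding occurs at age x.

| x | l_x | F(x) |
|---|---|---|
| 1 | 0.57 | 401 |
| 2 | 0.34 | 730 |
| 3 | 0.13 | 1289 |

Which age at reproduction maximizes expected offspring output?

2

Expected offspring if breeding at age x = l_x × F(x):
  age 1: 0.57 × 401 = 228.570
  age 2: 0.34 × 730 = 248.200
  age 3: 0.13 × 1289 = 167.570
Maximum at age 2 (248.200).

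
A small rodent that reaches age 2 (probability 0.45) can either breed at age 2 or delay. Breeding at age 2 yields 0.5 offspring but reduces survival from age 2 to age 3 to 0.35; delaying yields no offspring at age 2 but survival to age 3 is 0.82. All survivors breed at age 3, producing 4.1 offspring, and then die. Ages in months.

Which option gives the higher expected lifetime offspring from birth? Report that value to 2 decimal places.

breed at age 2: R₀ = 0.45 × (0.5 + 0.35 × 4.1) = 0.45 × 1.9350 = 0.8707
delay to age 3: R₀ = 0.45 × (0.82 × 4.1) = 0.45 × 3.3620 = 1.5129
Higher: delay to age 3 (1.5129).

1.51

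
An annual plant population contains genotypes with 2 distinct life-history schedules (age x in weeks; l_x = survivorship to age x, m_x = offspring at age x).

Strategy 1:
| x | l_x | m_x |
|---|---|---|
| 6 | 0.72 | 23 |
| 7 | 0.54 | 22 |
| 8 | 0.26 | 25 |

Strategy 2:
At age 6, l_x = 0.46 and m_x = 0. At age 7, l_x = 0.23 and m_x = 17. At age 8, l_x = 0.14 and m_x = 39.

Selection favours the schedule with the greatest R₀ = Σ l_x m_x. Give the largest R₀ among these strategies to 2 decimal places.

Strategy 1: R₀ = 0.72×23 + 0.54×22 + 0.26×25 = 34.9400
Strategy 2: R₀ = 0.46×0 + 0.23×17 + 0.14×39 = 9.3700
Highest R₀: strategy 1 with 34.9400.

34.94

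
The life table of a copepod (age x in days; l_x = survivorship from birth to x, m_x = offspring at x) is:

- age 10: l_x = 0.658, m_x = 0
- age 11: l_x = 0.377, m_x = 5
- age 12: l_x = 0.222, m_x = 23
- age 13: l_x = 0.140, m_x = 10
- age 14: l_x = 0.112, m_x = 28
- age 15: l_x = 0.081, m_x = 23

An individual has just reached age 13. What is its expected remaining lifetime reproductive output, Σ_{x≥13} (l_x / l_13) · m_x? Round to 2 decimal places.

45.71

l_13 = 0.140. Conditional survival from age 13 to x is l_x / l_13.
  x=13: (0.140/0.140) × 10 = 10.0000
  x=14: (0.112/0.140) × 28 = 22.4000
  x=15: (0.081/0.140) × 23 = 13.3071
Sum = 10.0000 + 22.4000 + 13.3071 = 45.7071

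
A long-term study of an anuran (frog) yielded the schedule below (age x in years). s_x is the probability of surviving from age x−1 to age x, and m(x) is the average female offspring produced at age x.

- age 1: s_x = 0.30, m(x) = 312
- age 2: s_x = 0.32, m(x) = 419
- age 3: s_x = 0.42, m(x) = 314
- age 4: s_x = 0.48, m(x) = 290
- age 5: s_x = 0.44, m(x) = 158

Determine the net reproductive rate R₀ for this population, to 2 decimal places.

153.44

Survivorship from birth: l_x = s_1·s_2·…·s_x.
  l_1 = 0.30000
  l_2 = 0.09600
  l_3 = 0.04032
  l_4 = 0.01935
  l_5 = 0.00852
R₀ = Σ l_x m(x):
  age 1: 0.30000 × 312 = 93.6000
  age 2: 0.09600 × 419 = 40.2240
  age 3: 0.04032 × 314 = 12.6605
  age 4: 0.01935 × 290 = 5.6115
  age 5: 0.00852 × 158 = 1.3462
R₀ = 93.6000 + 40.2240 + 12.6605 + 5.6115 + 1.3462 = 153.4421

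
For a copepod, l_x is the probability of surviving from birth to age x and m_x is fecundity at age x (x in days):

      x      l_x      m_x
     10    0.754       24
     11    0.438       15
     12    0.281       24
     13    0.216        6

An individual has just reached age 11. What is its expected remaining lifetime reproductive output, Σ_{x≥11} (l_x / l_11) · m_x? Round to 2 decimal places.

33.36

l_11 = 0.438. Conditional survival from age 11 to x is l_x / l_11.
  x=11: (0.438/0.438) × 15 = 15.0000
  x=12: (0.281/0.438) × 24 = 15.3973
  x=13: (0.216/0.438) × 6 = 2.9589
Sum = 15.0000 + 15.3973 + 2.9589 = 33.3562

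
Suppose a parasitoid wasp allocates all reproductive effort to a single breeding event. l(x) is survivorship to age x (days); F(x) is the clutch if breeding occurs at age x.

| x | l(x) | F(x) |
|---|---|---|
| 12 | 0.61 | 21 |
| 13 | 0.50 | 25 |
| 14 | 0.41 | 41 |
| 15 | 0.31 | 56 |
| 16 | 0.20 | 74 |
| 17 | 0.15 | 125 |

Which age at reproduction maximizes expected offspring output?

Expected offspring if breeding at age x = l(x) × F(x):
  age 12: 0.61 × 21 = 12.810
  age 13: 0.50 × 25 = 12.500
  age 14: 0.41 × 41 = 16.810
  age 15: 0.31 × 56 = 17.360
  age 16: 0.20 × 74 = 14.800
  age 17: 0.15 × 125 = 18.750
Maximum at age 17 (18.750).

17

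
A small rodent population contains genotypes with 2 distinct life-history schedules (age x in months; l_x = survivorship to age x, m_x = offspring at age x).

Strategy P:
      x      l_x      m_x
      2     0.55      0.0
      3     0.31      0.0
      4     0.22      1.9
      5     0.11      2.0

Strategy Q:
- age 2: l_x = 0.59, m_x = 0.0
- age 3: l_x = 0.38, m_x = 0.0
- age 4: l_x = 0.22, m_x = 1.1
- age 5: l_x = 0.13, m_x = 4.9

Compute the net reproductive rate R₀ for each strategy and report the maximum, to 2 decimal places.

0.88

Strategy P: R₀ = 0.55×0.0 + 0.31×0.0 + 0.22×1.9 + 0.11×2.0 = 0.6380
Strategy Q: R₀ = 0.59×0.0 + 0.38×0.0 + 0.22×1.1 + 0.13×4.9 = 0.8790
Highest R₀: strategy Q with 0.8790.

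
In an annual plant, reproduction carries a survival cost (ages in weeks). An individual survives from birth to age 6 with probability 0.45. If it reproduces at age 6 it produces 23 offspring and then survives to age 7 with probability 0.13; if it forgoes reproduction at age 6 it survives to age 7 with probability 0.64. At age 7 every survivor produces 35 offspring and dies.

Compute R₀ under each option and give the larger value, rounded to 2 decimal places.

12.40

breed at age 6: R₀ = 0.45 × (23 + 0.13 × 35) = 0.45 × 27.5500 = 12.3975
delay to age 7: R₀ = 0.45 × (0.64 × 35) = 0.45 × 22.4000 = 10.0800
Higher: breed at age 6 (12.3975).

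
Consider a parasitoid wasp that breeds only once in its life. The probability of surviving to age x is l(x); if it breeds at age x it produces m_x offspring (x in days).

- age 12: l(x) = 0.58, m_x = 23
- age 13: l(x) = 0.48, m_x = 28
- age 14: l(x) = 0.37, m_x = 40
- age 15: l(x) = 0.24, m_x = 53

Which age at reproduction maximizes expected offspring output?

Expected offspring if breeding at age x = l(x) × m_x:
  age 12: 0.58 × 23 = 13.340
  age 13: 0.48 × 28 = 13.440
  age 14: 0.37 × 40 = 14.800
  age 15: 0.24 × 53 = 12.720
Maximum at age 14 (14.800).

14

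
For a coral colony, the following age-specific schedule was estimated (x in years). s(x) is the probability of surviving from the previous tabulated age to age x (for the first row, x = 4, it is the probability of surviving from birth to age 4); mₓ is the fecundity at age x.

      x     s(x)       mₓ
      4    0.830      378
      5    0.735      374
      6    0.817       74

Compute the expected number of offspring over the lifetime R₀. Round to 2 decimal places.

Survivorship from birth: l_x = s_4·s_5·…·s_x.
  l_4 = 0.83000
  l_5 = 0.61005
  l_6 = 0.49841
R₀ = Σ l_x mₓ:
  age 4: 0.83000 × 378 = 313.7400
  age 5: 0.61005 × 374 = 228.1587
  age 6: 0.49841 × 74 = 36.8823
R₀ = 313.7400 + 228.1587 + 36.8823 = 578.7810

578.78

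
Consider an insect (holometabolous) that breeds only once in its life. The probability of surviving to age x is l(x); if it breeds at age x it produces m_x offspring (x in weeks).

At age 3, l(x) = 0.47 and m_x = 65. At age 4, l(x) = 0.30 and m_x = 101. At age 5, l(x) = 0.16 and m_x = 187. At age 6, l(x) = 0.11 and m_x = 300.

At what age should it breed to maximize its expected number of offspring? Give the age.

6

Expected offspring if breeding at age x = l(x) × m_x:
  age 3: 0.47 × 65 = 30.550
  age 4: 0.30 × 101 = 30.300
  age 5: 0.16 × 187 = 29.920
  age 6: 0.11 × 300 = 33.000
Maximum at age 6 (33.000).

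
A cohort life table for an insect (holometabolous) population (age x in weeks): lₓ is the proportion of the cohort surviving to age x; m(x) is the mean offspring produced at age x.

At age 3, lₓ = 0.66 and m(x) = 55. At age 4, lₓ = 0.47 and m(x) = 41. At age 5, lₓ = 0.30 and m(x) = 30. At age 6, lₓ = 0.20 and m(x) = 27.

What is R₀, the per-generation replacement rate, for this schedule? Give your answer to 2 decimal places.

69.97

R₀ = Σ lₓ m(x):
  age 3: 0.66 × 55 = 36.3000
  age 4: 0.47 × 41 = 19.2700
  age 5: 0.30 × 30 = 9.0000
  age 6: 0.20 × 27 = 5.4000
R₀ = 36.3000 + 19.2700 + 9.0000 + 5.4000 = 69.9700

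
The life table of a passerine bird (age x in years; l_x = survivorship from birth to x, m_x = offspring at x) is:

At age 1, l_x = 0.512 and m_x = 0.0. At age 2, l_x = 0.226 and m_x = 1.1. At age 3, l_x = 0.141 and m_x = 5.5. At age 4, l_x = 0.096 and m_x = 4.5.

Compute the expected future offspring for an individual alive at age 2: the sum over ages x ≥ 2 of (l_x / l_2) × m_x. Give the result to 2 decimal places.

6.44

l_2 = 0.226. Conditional survival from age 2 to x is l_x / l_2.
  x=2: (0.226/0.226) × 1.1 = 1.1000
  x=3: (0.141/0.226) × 5.5 = 3.4314
  x=4: (0.096/0.226) × 4.5 = 1.9115
Sum = 1.1000 + 3.4314 + 1.9115 = 6.4429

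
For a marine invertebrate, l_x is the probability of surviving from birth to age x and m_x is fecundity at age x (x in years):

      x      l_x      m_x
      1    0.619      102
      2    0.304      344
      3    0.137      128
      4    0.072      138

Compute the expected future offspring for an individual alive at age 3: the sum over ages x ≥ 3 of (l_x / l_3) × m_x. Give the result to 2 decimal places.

l_3 = 0.137. Conditional survival from age 3 to x is l_x / l_3.
  x=3: (0.137/0.137) × 128 = 128.0000
  x=4: (0.072/0.137) × 138 = 72.5255
Sum = 128.0000 + 72.5255 = 200.5255

200.53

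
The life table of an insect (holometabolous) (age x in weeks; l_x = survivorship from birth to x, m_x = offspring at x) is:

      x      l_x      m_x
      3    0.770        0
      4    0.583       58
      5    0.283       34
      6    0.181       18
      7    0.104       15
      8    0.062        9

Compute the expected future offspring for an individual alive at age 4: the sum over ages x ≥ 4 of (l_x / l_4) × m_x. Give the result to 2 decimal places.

83.73

l_4 = 0.583. Conditional survival from age 4 to x is l_x / l_4.
  x=4: (0.583/0.583) × 58 = 58.0000
  x=5: (0.283/0.583) × 34 = 16.5043
  x=6: (0.181/0.583) × 18 = 5.5883
  x=7: (0.104/0.583) × 15 = 2.6758
  x=8: (0.062/0.583) × 9 = 0.9571
Sum = 58.0000 + 16.5043 + 5.5883 + 2.6758 + 0.9571 = 83.7256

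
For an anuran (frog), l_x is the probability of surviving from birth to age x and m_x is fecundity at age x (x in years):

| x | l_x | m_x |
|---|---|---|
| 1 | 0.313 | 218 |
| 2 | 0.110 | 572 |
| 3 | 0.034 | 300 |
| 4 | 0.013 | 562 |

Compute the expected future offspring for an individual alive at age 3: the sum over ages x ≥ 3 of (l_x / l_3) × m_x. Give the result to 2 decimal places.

l_3 = 0.034. Conditional survival from age 3 to x is l_x / l_3.
  x=3: (0.034/0.034) × 300 = 300.0000
  x=4: (0.013/0.034) × 562 = 214.8824
Sum = 300.0000 + 214.8824 = 514.8824

514.88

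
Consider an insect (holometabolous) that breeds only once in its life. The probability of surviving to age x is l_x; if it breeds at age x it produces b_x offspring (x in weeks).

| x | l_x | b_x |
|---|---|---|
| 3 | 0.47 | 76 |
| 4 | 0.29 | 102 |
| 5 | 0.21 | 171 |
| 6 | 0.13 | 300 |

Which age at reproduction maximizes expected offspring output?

Expected offspring if breeding at age x = l_x × b_x:
  age 3: 0.47 × 76 = 35.720
  age 4: 0.29 × 102 = 29.580
  age 5: 0.21 × 171 = 35.910
  age 6: 0.13 × 300 = 39.000
Maximum at age 6 (39.000).

6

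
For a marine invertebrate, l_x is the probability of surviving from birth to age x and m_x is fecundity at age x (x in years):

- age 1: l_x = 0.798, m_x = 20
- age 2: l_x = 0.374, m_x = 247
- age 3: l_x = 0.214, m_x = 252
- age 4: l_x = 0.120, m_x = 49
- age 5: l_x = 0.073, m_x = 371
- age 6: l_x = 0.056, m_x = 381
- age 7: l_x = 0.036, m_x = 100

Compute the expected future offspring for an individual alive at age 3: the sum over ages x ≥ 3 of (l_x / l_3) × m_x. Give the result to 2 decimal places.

522.56

l_3 = 0.214. Conditional survival from age 3 to x is l_x / l_3.
  x=3: (0.214/0.214) × 252 = 252.0000
  x=4: (0.120/0.214) × 49 = 27.4766
  x=5: (0.073/0.214) × 371 = 126.5561
  x=6: (0.056/0.214) × 381 = 99.7009
  x=7: (0.036/0.214) × 100 = 16.8224
Sum = 252.0000 + 27.4766 + 126.5561 + 99.7009 + 16.8224 = 522.5561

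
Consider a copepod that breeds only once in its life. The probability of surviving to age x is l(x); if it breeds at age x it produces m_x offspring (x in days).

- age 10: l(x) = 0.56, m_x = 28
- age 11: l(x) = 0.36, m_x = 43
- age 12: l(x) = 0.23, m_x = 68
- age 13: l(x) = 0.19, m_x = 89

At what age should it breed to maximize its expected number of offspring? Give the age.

Expected offspring if breeding at age x = l(x) × m_x:
  age 10: 0.56 × 28 = 15.680
  age 11: 0.36 × 43 = 15.480
  age 12: 0.23 × 68 = 15.640
  age 13: 0.19 × 89 = 16.910
Maximum at age 13 (16.910).

13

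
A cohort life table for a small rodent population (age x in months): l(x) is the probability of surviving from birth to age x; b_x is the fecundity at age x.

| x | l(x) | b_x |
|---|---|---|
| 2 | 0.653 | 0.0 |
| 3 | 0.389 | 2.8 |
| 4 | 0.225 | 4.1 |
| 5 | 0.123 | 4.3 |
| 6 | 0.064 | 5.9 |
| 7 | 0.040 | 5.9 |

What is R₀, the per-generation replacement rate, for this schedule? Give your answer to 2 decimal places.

R₀ = Σ l(x) b_x:
  age 2: 0.653 × 0.0 = 0.0000
  age 3: 0.389 × 2.8 = 1.0892
  age 4: 0.225 × 4.1 = 0.9225
  age 5: 0.123 × 4.3 = 0.5289
  age 6: 0.064 × 5.9 = 0.3776
  age 7: 0.040 × 5.9 = 0.2360
R₀ = 0.0000 + 1.0892 + 0.9225 + 0.5289 + 0.3776 + 0.2360 = 3.1542

3.15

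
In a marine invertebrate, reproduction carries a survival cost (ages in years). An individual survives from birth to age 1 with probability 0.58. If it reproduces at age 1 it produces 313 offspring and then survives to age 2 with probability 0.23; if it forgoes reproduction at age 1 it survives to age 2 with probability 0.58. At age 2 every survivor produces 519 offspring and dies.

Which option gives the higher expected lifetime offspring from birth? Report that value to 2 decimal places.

250.77

breed at age 1: R₀ = 0.58 × (313 + 0.23 × 519) = 0.58 × 432.3700 = 250.7746
delay to age 2: R₀ = 0.58 × (0.58 × 519) = 0.58 × 301.0200 = 174.5916
Higher: breed at age 1 (250.7746).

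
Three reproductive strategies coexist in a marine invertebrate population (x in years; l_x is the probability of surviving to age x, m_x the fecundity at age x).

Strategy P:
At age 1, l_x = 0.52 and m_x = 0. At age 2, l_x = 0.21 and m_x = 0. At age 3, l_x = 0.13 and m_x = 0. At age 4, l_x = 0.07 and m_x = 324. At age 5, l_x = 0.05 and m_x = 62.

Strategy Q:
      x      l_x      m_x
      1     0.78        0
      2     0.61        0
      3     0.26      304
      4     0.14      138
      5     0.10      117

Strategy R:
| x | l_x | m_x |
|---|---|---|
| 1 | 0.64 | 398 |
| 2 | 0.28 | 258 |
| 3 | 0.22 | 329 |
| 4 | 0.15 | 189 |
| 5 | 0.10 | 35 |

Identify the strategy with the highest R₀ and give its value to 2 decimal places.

431.19

Strategy P: R₀ = 0.52×0 + 0.21×0 + 0.13×0 + 0.07×324 + 0.05×62 = 25.7800
Strategy Q: R₀ = 0.78×0 + 0.61×0 + 0.26×304 + 0.14×138 + 0.10×117 = 110.0600
Strategy R: R₀ = 0.64×398 + 0.28×258 + 0.22×329 + 0.15×189 + 0.10×35 = 431.1900
Highest R₀: strategy R with 431.1900.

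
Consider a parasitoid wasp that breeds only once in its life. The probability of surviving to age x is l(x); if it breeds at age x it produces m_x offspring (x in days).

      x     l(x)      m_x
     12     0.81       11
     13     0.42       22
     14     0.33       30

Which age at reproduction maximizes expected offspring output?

Expected offspring if breeding at age x = l(x) × m_x:
  age 12: 0.81 × 11 = 8.910
  age 13: 0.42 × 22 = 9.240
  age 14: 0.33 × 30 = 9.900
Maximum at age 14 (9.900).

14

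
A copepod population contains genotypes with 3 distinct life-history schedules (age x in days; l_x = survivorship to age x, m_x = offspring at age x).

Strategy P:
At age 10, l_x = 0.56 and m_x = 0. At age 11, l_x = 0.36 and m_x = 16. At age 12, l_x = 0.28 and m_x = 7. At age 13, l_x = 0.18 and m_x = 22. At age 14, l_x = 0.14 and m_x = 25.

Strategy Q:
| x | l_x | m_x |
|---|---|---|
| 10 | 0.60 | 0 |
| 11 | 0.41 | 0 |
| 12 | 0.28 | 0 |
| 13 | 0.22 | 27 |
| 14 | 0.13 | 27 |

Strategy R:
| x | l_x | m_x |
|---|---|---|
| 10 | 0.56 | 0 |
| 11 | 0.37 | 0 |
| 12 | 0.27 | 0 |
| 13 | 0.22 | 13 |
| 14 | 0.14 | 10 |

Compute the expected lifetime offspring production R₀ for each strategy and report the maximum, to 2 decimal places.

Strategy P: R₀ = 0.56×0 + 0.36×16 + 0.28×7 + 0.18×22 + 0.14×25 = 15.1800
Strategy Q: R₀ = 0.60×0 + 0.41×0 + 0.28×0 + 0.22×27 + 0.13×27 = 9.4500
Strategy R: R₀ = 0.56×0 + 0.37×0 + 0.27×0 + 0.22×13 + 0.14×10 = 4.2600
Highest R₀: strategy P with 15.1800.

15.18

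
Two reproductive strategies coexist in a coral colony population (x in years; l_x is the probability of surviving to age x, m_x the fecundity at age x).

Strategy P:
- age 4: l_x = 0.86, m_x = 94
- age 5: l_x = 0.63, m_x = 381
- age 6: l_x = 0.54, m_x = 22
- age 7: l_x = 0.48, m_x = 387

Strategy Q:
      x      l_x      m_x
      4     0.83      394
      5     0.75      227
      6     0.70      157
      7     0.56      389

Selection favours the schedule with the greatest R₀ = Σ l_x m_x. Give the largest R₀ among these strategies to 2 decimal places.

Strategy P: R₀ = 0.86×94 + 0.63×381 + 0.54×22 + 0.48×387 = 518.5100
Strategy Q: R₀ = 0.83×394 + 0.75×227 + 0.70×157 + 0.56×389 = 825.0100
Highest R₀: strategy Q with 825.0100.

825.01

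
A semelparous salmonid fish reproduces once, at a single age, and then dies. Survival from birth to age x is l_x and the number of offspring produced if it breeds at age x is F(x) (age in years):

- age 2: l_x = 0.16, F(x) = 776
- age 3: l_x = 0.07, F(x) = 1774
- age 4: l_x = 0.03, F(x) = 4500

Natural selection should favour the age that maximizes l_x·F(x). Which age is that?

4

Expected offspring if breeding at age x = l_x × F(x):
  age 2: 0.16 × 776 = 124.160
  age 3: 0.07 × 1774 = 124.180
  age 4: 0.03 × 4500 = 135.000
Maximum at age 4 (135.000).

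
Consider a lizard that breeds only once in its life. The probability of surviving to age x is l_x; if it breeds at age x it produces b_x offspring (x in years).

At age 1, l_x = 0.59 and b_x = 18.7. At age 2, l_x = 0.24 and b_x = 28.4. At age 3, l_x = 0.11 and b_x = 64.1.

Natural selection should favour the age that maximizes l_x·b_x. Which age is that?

Expected offspring if breeding at age x = l_x × b_x:
  age 1: 0.59 × 18.7 = 11.033
  age 2: 0.24 × 28.4 = 6.816
  age 3: 0.11 × 64.1 = 7.051
Maximum at age 1 (11.033).

1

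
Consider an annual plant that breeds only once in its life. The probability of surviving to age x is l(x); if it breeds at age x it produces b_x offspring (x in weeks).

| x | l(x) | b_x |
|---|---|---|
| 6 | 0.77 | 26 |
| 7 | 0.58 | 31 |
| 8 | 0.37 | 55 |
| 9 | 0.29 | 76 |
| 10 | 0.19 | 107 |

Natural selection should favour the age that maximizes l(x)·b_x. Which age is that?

Expected offspring if breeding at age x = l(x) × b_x:
  age 6: 0.77 × 26 = 20.020
  age 7: 0.58 × 31 = 17.980
  age 8: 0.37 × 55 = 20.350
  age 9: 0.29 × 76 = 22.040
  age 10: 0.19 × 107 = 20.330
Maximum at age 9 (22.040).

9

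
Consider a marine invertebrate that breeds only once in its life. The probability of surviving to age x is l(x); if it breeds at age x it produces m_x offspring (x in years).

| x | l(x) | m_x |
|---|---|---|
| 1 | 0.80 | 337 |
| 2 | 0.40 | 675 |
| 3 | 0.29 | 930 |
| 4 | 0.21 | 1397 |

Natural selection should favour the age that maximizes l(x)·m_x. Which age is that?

Expected offspring if breeding at age x = l(x) × m_x:
  age 1: 0.80 × 337 = 269.600
  age 2: 0.40 × 675 = 270.000
  age 3: 0.29 × 930 = 269.700
  age 4: 0.21 × 1397 = 293.370
Maximum at age 4 (293.370).

4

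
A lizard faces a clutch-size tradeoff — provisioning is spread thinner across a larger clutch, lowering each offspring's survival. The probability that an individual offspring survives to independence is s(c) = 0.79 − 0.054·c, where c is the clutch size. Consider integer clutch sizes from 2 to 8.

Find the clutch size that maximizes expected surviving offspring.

Expected surviving offspring = c × s(c):
  c=2: 2 × 0.682 = 1.364
  c=3: 3 × 0.628 = 1.884
  c=4: 4 × 0.574 = 2.296
  c=5: 5 × 0.520 = 2.600
  c=6: 6 × 0.466 = 2.796
  c=7: 7 × 0.412 = 2.884
  c=8: 8 × 0.358 = 2.864
Maximum at c = 7 (2.884 surviving offspring).

7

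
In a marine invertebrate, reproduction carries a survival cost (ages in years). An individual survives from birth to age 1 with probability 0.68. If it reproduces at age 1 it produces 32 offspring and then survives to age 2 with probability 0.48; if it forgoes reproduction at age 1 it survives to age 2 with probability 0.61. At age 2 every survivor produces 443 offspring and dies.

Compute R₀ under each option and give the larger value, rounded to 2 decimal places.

183.76

breed at age 1: R₀ = 0.68 × (32 + 0.48 × 443) = 0.68 × 244.6400 = 166.3552
delay to age 2: R₀ = 0.68 × (0.61 × 443) = 0.68 × 270.2300 = 183.7564
Higher: delay to age 2 (183.7564).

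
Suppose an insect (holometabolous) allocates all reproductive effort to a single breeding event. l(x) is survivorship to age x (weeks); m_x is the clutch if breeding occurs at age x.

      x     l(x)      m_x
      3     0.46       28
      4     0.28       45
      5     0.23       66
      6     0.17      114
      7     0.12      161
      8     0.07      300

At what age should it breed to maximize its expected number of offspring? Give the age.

Expected offspring if breeding at age x = l(x) × m_x:
  age 3: 0.46 × 28 = 12.880
  age 4: 0.28 × 45 = 12.600
  age 5: 0.23 × 66 = 15.180
  age 6: 0.17 × 114 = 19.380
  age 7: 0.12 × 161 = 19.320
  age 8: 0.07 × 300 = 21.000
Maximum at age 8 (21.000).

8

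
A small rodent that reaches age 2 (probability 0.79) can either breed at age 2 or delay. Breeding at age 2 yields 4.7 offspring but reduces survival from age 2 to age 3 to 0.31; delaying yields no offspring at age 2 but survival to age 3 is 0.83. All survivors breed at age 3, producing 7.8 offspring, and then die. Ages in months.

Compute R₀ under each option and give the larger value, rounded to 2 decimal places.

breed at age 2: R₀ = 0.79 × (4.7 + 0.31 × 7.8) = 0.79 × 7.1180 = 5.6232
delay to age 3: R₀ = 0.79 × (0.83 × 7.8) = 0.79 × 6.4740 = 5.1145
Higher: breed at age 2 (5.6232).

5.62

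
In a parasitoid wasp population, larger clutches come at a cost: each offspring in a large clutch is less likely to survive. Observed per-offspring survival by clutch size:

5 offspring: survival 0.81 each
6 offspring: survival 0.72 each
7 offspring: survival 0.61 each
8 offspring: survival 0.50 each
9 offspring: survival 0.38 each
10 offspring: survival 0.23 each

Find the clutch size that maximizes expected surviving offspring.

6

Expected surviving offspring = c × s(c):
  c=5: 5 × 0.81 = 4.050
  c=6: 6 × 0.72 = 4.320
  c=7: 7 × 0.61 = 4.270
  c=8: 8 × 0.50 = 4.000
  c=9: 9 × 0.38 = 3.420
  c=10: 10 × 0.23 = 2.300
Maximum at c = 6 (4.320 surviving offspring).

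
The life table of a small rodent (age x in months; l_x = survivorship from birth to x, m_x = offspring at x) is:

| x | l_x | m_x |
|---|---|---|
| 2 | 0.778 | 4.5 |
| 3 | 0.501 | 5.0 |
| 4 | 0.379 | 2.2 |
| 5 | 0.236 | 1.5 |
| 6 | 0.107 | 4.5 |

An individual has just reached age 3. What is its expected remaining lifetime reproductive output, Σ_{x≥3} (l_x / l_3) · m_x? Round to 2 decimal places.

8.33

l_3 = 0.501. Conditional survival from age 3 to x is l_x / l_3.
  x=3: (0.501/0.501) × 5.0 = 5.0000
  x=4: (0.379/0.501) × 2.2 = 1.6643
  x=5: (0.236/0.501) × 1.5 = 0.7066
  x=6: (0.107/0.501) × 4.5 = 0.9611
Sum = 5.0000 + 1.6643 + 0.7066 + 0.9611 = 8.3319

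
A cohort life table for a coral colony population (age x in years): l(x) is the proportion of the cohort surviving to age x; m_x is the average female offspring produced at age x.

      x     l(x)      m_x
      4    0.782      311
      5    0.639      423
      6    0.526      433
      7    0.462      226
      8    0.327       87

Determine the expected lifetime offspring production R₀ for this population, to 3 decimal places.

R₀ = Σ l(x) m_x:
  age 4: 0.782 × 311 = 243.2020
  age 5: 0.639 × 423 = 270.2970
  age 6: 0.526 × 433 = 227.7580
  age 7: 0.462 × 226 = 104.4120
  age 8: 0.327 × 87 = 28.4490
R₀ = 243.2020 + 270.2970 + 227.7580 + 104.4120 + 28.4490 = 874.1180

874.118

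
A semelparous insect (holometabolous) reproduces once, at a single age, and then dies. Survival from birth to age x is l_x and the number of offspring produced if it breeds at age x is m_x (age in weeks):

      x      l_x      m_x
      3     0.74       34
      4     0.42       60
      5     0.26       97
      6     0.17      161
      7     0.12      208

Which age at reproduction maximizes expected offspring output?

Expected offspring if breeding at age x = l_x × m_x:
  age 3: 0.74 × 34 = 25.160
  age 4: 0.42 × 60 = 25.200
  age 5: 0.26 × 97 = 25.220
  age 6: 0.17 × 161 = 27.370
  age 7: 0.12 × 208 = 24.960
Maximum at age 6 (27.370).

6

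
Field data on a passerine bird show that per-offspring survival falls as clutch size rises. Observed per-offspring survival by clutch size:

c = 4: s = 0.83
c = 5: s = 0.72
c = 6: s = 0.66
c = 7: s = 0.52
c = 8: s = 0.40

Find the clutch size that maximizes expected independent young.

Expected independent young = c × s(c):
  c=4: 4 × 0.83 = 3.320
  c=5: 5 × 0.72 = 3.600
  c=6: 6 × 0.66 = 3.960
  c=7: 7 × 0.52 = 3.640
  c=8: 8 × 0.40 = 3.200
Maximum at c = 6 (3.960 independent young).

6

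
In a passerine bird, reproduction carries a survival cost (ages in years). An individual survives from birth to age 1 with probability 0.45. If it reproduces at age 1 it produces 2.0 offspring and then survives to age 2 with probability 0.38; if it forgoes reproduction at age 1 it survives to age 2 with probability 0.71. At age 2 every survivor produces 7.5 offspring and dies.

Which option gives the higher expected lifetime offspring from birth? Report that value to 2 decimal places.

breed at age 1: R₀ = 0.45 × (2.0 + 0.38 × 7.5) = 0.45 × 4.8500 = 2.1825
delay to age 2: R₀ = 0.45 × (0.71 × 7.5) = 0.45 × 5.3250 = 2.3962
Higher: delay to age 2 (2.3962).

2.40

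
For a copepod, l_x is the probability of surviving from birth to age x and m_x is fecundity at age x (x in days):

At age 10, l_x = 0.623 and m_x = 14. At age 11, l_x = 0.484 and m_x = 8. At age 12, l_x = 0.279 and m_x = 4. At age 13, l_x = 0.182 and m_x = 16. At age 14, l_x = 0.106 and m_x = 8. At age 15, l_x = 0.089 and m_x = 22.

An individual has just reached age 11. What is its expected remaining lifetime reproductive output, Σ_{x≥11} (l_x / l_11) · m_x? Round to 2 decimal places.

22.12

l_11 = 0.484. Conditional survival from age 11 to x is l_x / l_11.
  x=11: (0.484/0.484) × 8 = 8.0000
  x=12: (0.279/0.484) × 4 = 2.3058
  x=13: (0.182/0.484) × 16 = 6.0165
  x=14: (0.106/0.484) × 8 = 1.7521
  x=15: (0.089/0.484) × 22 = 4.0455
Sum = 8.0000 + 2.3058 + 6.0165 + 1.7521 + 4.0455 = 22.1198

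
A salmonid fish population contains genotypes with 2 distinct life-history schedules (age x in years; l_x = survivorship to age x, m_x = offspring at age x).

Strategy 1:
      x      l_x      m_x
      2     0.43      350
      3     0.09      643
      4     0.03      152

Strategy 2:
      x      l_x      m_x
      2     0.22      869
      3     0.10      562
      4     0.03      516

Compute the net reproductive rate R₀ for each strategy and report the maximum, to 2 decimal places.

Strategy 1: R₀ = 0.43×350 + 0.09×643 + 0.03×152 = 212.9300
Strategy 2: R₀ = 0.22×869 + 0.10×562 + 0.03×516 = 262.8600
Highest R₀: strategy 2 with 262.8600.

262.86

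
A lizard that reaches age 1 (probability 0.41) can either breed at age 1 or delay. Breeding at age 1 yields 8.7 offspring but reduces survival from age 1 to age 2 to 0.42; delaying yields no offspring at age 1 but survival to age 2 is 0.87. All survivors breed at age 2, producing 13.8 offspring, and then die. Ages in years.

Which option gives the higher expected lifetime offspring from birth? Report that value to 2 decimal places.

5.94

breed at age 1: R₀ = 0.41 × (8.7 + 0.42 × 13.8) = 0.41 × 14.4960 = 5.9434
delay to age 2: R₀ = 0.41 × (0.87 × 13.8) = 0.41 × 12.0060 = 4.9225
Higher: breed at age 1 (5.9434).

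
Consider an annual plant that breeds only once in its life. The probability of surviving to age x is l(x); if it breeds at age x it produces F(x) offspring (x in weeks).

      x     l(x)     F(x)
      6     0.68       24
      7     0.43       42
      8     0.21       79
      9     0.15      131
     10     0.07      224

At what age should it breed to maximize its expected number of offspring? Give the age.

9

Expected offspring if breeding at age x = l(x) × F(x):
  age 6: 0.68 × 24 = 16.320
  age 7: 0.43 × 42 = 18.060
  age 8: 0.21 × 79 = 16.590
  age 9: 0.15 × 131 = 19.650
  age 10: 0.07 × 224 = 15.680
Maximum at age 9 (19.650).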